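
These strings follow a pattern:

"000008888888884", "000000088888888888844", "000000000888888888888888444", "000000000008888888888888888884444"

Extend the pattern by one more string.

000000000000088888888888888888888844444

The n-th term is 2n-1 0's then 3n 8's then n-2 4's, where the shown terms are n = 3, 4, 5, 6.
For the next term, n = 7, so the run lengths are 13, 21, 5.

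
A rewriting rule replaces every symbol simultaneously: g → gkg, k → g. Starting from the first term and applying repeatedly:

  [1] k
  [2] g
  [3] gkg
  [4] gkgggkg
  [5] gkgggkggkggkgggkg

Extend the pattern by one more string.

φ(gkgggkggkggkgggkg) expands symbol-by-symbol to gkg g gkg gkg gkg g gkg gkg g gkg gkg g gkg gkg gkg g gkg; joining the 17 pieces gives the next term.

gkgggkggkggkgggkggkgggkggkgggkggkggkgggkg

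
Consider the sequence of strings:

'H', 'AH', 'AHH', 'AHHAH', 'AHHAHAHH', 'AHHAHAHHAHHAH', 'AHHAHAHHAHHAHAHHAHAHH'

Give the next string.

AHHAHAHHAHHAHAHHAHAHHAHHAHAHHAHHAH

From term 3 onward, concatenate the last term with the second-to-last: AH·H = AHH, AHH·AH = AHHAH, …
The next term joins AHHAHAHHAHHAHAHHAHAHH and AHHAHAHHAHHAH.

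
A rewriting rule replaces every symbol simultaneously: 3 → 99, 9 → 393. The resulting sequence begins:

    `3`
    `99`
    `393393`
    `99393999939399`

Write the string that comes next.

39339399393993933933933939939399393393

Replace each of the 14 characters of 99393999939399 in place — 393 393 99 393 99 393 393 393 393 99 393 99 393 393 — and concatenate.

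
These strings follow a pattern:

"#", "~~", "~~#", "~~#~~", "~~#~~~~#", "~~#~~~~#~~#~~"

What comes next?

~~#~~~~#~~#~~~~#~~~~#

From term 3 onward, concatenate the last term with the second-to-last: ~~·# = ~~#, ~~#·~~ = ~~#~~, …
Continuing: ~~#~~~~#~~#~~ · ~~#~~~~# gives term 7.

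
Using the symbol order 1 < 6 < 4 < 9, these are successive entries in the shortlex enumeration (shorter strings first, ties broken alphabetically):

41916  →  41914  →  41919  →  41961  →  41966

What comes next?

41964

Find the rightmost character of 41966 below 9, bump it to the next letter, and reset everything to its right to 1.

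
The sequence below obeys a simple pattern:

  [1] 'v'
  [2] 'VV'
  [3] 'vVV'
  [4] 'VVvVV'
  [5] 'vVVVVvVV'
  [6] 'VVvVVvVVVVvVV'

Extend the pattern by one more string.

This is a Fibonacci-style word recurrence s(k) = s(k−2)·s(k−1): e.g. v·VV = vVV.
The next term joins vVVVVvVV and VVvVVvVVVVvVV.

vVVVVvVVVVvVVvVVVVvVV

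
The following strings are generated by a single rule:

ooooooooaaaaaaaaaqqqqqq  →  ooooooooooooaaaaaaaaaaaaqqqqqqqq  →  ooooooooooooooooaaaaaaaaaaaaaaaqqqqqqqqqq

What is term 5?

The n-th term is 4n o's then 3n+3 a's then 2n+2 q's, where the shown terms are n = 2, 3, 4.
At n = 6 the blocks have lengths 24, 21, 14.

ooooooooooooooooooooooooaaaaaaaaaaaaaaaaaaaaaqqqqqqqqqqqqqq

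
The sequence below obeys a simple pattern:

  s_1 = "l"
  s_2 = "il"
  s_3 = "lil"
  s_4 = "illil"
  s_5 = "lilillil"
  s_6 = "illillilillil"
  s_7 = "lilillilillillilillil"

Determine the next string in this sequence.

illillilillillilillilillillilillil

Each term (from the third on) is the two preceding terms concatenated in order: term 3 = l·il = lil.
The next term joins illillilillil and lilillilillillilillil.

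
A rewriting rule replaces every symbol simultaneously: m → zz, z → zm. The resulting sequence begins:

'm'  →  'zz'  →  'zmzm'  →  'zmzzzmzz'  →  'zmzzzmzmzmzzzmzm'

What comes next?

zmzzzmzmzmzzzmzzzmzzzmzmzmzzzmzz

Replace each of the 16 characters of zmzzzmzmzmzzzmzm in place — zm zz zm zm zm zz zm zz zm zz zm zm zm zz zm zz — and concatenate.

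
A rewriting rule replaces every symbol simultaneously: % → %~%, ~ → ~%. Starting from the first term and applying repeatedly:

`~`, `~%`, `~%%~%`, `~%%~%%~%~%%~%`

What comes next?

Rewriting the 13 symbols of ~%%~%%~%~%%~% one by one yields ~% %~% %~% ~% %~% %~% ~% %~% ~% %~% %~% ~% %~%; concatenated:

~%%~%%~%~%%~%%~%~%%~%~%%~%%~%~%%~%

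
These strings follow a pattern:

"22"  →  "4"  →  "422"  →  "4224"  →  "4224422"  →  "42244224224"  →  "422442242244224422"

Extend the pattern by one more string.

This is a Fibonacci-style word recurrence s(k) = s(k−1)·s(k−2): e.g. 4·22 = 422.
Continuing: 422442242244224422 · 42244224224 gives term 8.

42244224224422442242244224224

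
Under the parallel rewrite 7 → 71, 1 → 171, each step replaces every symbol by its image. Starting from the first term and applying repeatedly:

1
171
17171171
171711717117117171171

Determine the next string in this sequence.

φ(171711717117117171171) expands symbol-by-symbol to 171 71 171 71 171 171 71 171 71 171 171 71 171 171 71 171 71 171 171 71 171; joining the 21 pieces gives the next term.

1717117171171171711717117117171171171711717117117171171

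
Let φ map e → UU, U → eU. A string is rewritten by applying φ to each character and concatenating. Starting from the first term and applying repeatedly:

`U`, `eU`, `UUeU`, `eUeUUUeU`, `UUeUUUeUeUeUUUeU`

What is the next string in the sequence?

eUeUUUeUeUeUUUeUUUeUUUeUeUeUUUeU

Replace each of the 16 characters of UUeUUUeUeUeUUUeU in place — eU eU UU eU eU eU UU eU UU eU UU eU eU eU UU eU — and concatenate.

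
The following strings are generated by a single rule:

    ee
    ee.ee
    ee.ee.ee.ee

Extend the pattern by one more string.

ee.ee.ee.ee.ee.ee.ee.ee

s(k+1) = s(k)·.·s(k) — each term doubles the last with '.' between the halves.
One more doubling of ee.ee.ee.ee gives the answer.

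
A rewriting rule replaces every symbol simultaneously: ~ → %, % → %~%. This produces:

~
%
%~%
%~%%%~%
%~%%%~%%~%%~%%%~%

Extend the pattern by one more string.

Rewriting the 17 symbols of %~%%%~%%~%%~%%%~% one by one yields %~% % %~% %~% %~% % %~% %~% % %~% %~% % %~% %~% %~% % %~%; concatenated:

%~%%%~%%~%%~%%%~%%~%%%~%%~%%%~%%~%%~%%%~%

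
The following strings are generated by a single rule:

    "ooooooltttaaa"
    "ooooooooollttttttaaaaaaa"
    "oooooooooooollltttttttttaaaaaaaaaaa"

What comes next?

The n-th term is 3n+3 o's then n l's then 3n t's then 4n-1 a's (n = 1, 2, …).
For the next term, n = 4, so the run lengths are 15, 4, 12, 15.

ooooooooooooooollllttttttttttttaaaaaaaaaaaaaaa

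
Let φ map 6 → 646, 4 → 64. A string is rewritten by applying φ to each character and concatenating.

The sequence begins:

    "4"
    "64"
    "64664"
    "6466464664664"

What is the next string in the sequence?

Applying the rule to each of the 13 symbols of 6466464664664 gives the pieces 646 64 646 646 64 646 64 646 646 64 646 646 64, which concatenate to the answer.

6466464664664646646466466464664664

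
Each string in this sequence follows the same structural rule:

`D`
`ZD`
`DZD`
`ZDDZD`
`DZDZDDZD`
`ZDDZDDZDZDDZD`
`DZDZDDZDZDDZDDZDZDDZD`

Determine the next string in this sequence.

ZDDZDDZDZDDZDDZDZDDZDZDDZDDZDZDDZD

Each term (from the third on) is the two preceding terms concatenated in order: term 3 = D·ZD = DZD.
So term 8 is ZDDZDDZDZDDZD·DZDZDDZDZDDZDDZDZDDZD.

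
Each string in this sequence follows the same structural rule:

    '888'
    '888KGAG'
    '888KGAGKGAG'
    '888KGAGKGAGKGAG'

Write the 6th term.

888KGAGKGAGKGAGKGAGKGAG

Each term is the previous one with KGAG appended.
From 888KGAGKGAGKGAG, 2 further steps: 888KGAGKGAGKGAG → 888KGAGKGAGKGAGKGAG → (answer).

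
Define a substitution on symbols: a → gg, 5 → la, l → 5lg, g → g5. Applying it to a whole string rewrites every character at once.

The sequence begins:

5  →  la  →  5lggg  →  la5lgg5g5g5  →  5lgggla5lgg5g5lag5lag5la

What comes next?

Applying the rule to each of the 24 symbols of 5lgggla5lgg5g5lag5lag5la gives the pieces la 5lg g5 g5 g5 5lg gg la 5lg g5 g5 la g5 la 5lg gg g5 la 5lg gg g5 la 5lg gg, which concatenate to the answer.

la5lgg5g5g55lgggla5lgg5g5lag5la5lgggg5la5lgggg5la5lggg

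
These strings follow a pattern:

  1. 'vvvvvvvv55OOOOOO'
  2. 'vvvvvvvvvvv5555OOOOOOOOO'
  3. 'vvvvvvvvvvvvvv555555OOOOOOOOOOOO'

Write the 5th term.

vvvvvvvvvvvvvvvvvvvv5555555555OOOOOOOOOOOOOOOOOO

The n-th term is 3n+2 v's then 2n-2 5's then 3n O's, where the shown terms are n = 2, 3, 4.
Setting n = 6 gives 20, 10, 18 characters in each block.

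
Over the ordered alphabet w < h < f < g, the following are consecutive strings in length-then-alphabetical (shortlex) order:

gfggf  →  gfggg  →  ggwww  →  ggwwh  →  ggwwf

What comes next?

ggwwg

The successor of ggwwf increments the rightmost position that isn't already g and resets every position after it to w.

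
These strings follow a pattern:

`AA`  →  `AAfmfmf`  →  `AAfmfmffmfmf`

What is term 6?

AAfmfmffmfmffmfmffmfmffmfmf

The strings grow by a fixed suffix fmfmf each time.
From AAfmfmffmfmf, 3 further steps: AAfmfmffmfmf → AAfmfmffmfmffmfmf → AAfmfmffmfmffmfmffmfmf → (answer).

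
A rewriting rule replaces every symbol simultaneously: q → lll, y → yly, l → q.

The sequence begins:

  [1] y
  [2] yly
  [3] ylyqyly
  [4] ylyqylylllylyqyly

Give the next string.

Rewriting the 17 symbols of ylyqylylllylyqyly one by one yields yly q yly lll yly q yly q q q yly q yly lll yly q yly; concatenated:

ylyqylylllylyqylyqqqylyqylylllylyqyly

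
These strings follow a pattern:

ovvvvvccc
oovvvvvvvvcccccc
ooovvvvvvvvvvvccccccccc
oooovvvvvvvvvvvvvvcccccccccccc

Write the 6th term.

Reading off run lengths: o runs 1, 2, 3, 4; v runs 5, 8, 11, 14; c runs 3, 6, 9, 12 — each is linear in n (n = 1, 2, …).
At n = 6 the blocks have lengths 6, 20, 18.

oooooovvvvvvvvvvvvvvvvvvvvcccccccccccccccccc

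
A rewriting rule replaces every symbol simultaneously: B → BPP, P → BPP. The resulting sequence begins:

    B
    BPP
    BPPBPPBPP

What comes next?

Rewriting each symbol of BPPBPPBPP: B→BPP, P→BPP, P→BPP, B→BPP, P→BPP, P→BPP, B→BPP, P→BPP, P→BPP, which concatenates to BPP BPP BPP BPP BPP BPP BPP BPP BPP.

BPPBPPBPPBPPBPPBPPBPPBPPBPP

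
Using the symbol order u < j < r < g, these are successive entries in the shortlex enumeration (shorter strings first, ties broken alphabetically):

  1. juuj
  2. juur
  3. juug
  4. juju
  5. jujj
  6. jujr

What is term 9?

Continuing the enumeration 3 steps past jujr: jujr → jujg → juru → (answer).

jurj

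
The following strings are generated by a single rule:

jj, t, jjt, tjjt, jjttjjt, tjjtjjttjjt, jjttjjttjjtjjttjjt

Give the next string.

tjjtjjttjjtjjttjjttjjtjjttjjt

This is a Fibonacci-style word recurrence s(k) = s(k−2)·s(k−1): e.g. jj·t = jjt.
So term 8 is tjjtjjttjjt·jjttjjttjjtjjttjjt.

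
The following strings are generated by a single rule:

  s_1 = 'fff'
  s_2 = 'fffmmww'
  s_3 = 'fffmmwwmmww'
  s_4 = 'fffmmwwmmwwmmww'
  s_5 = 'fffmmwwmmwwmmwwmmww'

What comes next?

Every step adds mmww to the end: s(k+1) = s(k)·mmww.
So the next term is fffmmwwmmwwmmwwmmww·mmww.

fffmmwwmmwwmmwwmmwwmmww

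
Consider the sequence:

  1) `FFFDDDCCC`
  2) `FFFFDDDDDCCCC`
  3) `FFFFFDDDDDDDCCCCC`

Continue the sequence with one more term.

FFFFFFDDDDDDDDDCCCCCC

Each string has the form F^{n+1} D^{2n-1} C^{n+1}, where the shown terms are n = 2, 3, 4.
At n = 5 the blocks have lengths 6, 9, 6.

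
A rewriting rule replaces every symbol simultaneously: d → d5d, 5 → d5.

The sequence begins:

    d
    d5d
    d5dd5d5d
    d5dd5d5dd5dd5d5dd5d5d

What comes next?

Rewriting the 21 symbols of d5dd5d5dd5dd5d5dd5d5d one by one yields d5d d5 d5d d5d d5 d5d d5 d5d d5d d5 d5d d5d d5 d5d d5 d5d d5d d5 d5d d5 d5d; concatenated:

d5dd5d5dd5dd5d5dd5d5dd5dd5d5dd5dd5d5dd5d5dd5dd5d5dd5d5d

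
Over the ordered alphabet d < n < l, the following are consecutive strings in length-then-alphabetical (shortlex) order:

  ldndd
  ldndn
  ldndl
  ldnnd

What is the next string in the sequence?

Find the rightmost character of ldnnd below l, bump it to the next letter, and reset everything to its right to d.

ldnnn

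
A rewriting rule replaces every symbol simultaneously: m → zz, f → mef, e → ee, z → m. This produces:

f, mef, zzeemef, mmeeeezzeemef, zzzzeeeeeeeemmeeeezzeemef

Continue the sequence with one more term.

mmmmeeeeeeeeeeeeeeeezzzzeeeeeeeemmeeeezzeemef

φ(zzzzeeeeeeeemmeeeezzeemef) expands symbol-by-symbol to m m m m ee ee ee ee ee ee ee ee zz zz ee ee ee ee m m ee ee zz ee mef; joining the 25 pieces gives the next term.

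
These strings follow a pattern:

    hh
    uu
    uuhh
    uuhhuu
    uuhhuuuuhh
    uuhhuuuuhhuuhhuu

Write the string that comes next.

Each term (from the third on) is the previous term followed by the one before it: term 3 = uu·hh = uuhh.
So term 7 is uuhhuuuuhhuuhhuu·uuhhuuuuhh.

uuhhuuuuhhuuhhuuuuhhuuuuhh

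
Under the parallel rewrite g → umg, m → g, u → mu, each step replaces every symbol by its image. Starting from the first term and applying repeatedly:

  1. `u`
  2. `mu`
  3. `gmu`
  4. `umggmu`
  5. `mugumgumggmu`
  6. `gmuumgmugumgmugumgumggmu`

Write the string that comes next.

Rewriting the 24 symbols of gmuumgmugumgmugumgumggmu one by one yields umg g mu mu g umg g mu umg mu g umg g mu umg mu g umg mu g umg umg g mu; concatenated:

umggmumugumggmuumgmugumggmuumgmugumgmugumgumggmu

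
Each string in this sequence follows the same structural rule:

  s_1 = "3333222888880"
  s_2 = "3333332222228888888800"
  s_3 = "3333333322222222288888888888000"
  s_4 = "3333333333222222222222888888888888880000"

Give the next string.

3333333333332222222222222228888888888888888800000

The n-th term is 2n+2 3's then 3n 2's then 3n+2 8's then n 0's (n = 1, 2, …).
At n = 5 the blocks have lengths 12, 15, 17, 5.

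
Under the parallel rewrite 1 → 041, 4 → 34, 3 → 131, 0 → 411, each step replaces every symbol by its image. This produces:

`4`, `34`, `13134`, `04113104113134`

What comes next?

φ(04113104113134) expands symbol-by-symbol to 411 34 041 041 131 041 411 34 041 041 131 041 131 34; joining the 14 pieces gives the next term.

411340410411310414113404104113104113134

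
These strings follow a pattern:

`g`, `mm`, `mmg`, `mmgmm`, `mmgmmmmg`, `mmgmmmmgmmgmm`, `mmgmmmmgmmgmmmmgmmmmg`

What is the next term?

From term 3 onward, concatenate the last term with the second-to-last: mm·g = mmg, mmg·mm = mmgmm, …
Continuing: mmgmmmmgmmgmmmmgmmmmg · mmgmmmmgmmgmm gives term 8.

mmgmmmmgmmgmmmmgmmmmgmmgmmmmgmmgmm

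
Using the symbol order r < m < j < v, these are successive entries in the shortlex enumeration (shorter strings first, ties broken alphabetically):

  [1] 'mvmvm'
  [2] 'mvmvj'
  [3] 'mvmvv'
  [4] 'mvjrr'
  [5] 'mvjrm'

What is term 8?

Continuing the enumeration 3 steps past mvjrm: mvjrm → mvjrj → mvjrv → (answer).

mvjmr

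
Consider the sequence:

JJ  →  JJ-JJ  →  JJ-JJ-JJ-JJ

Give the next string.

Each string is two copies of the previous one joined by '-'.
Doubling JJ-JJ-JJ-JJ with '-' between the halves:

JJ-JJ-JJ-JJ-JJ-JJ-JJ-JJ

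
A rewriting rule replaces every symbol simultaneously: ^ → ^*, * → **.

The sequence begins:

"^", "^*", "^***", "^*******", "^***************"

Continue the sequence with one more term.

Applying the rule to each of the 16 symbols of ^*************** gives the pieces ^* ** ** ** ** ** ** ** ** ** ** ** ** ** ** **, which concatenate to the answer.

^*******************************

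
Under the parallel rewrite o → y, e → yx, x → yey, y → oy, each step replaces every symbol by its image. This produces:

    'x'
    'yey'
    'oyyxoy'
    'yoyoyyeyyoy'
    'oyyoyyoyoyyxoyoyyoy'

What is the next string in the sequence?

Rewriting the 19 symbols of oyyoyyoyoyyxoyoyyoy one by one yields y oy oy y oy oy y oy y oy oy yey y oy y oy oy y oy; concatenated:

yoyoyyoyoyyoyyoyoyyeyyoyyoyoyyoy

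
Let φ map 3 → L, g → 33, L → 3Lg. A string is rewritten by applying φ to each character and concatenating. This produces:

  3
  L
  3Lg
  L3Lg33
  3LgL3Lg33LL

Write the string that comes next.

L3Lg333LgL3Lg33LL3Lg3Lg

Rewriting each symbol of 3LgL3Lg33LL: 3→L, L→3Lg, g→33, L→3Lg, 3→L, L→3Lg, g→33, 3→L, 3→L, L→3Lg, L→3Lg, which concatenates to L 3Lg 33 3Lg L 3Lg 33 L L 3Lg 3Lg.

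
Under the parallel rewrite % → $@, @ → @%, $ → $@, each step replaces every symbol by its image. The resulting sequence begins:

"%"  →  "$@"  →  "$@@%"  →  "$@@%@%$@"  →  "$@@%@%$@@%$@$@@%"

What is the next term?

Replace each of the 16 characters of $@@%@%$@@%$@$@@% in place — $@ @% @% $@ @% $@ $@ @% @% $@ $@ @% $@ @% @% $@ — and concatenate.

$@@%@%$@@%$@$@@%@%$@$@@%$@@%@%$@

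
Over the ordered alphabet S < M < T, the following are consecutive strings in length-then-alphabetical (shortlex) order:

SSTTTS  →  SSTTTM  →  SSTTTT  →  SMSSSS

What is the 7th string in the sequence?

SMSSMS

Continuing the enumeration 3 steps past SMSSSS: SMSSSS → SMSSSM → SMSSST → (answer).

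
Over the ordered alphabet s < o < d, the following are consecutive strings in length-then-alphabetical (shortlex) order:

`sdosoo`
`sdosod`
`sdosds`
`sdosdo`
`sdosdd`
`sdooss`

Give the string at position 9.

Advancing 3 positions from sdooss through sdooss → sdooso → sdoosd reaches term 9.

sdooos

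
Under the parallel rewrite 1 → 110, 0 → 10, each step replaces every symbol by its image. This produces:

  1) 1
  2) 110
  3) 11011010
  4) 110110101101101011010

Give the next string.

1101101011011010110101101101011011010110101101101011010

φ(110110101101101011010) expands symbol-by-symbol to 110 110 10 110 110 10 110 10 110 110 10 110 110 10 110 10 110 110 10 110 10; joining the 21 pieces gives the next term.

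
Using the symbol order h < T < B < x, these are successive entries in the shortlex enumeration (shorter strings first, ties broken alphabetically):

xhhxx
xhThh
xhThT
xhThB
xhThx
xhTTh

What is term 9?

xhTTx

Continuing the enumeration 3 steps past xhTTh: xhTTh → xhTTT → xhTTB → (answer).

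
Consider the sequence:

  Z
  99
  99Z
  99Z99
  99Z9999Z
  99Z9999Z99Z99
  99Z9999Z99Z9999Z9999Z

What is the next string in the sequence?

Each term (from the third on) is the previous term followed by the one before it: term 3 = 99·Z = 99Z.
Continuing: 99Z9999Z99Z9999Z9999Z · 99Z9999Z99Z99 gives term 8.

99Z9999Z99Z9999Z9999Z99Z9999Z99Z99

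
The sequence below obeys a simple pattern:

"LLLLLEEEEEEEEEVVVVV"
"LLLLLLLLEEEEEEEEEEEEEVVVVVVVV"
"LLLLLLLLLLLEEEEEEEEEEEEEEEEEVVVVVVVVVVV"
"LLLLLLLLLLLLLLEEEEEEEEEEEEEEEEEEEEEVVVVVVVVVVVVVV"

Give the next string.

LLLLLLLLLLLLLLLLLEEEEEEEEEEEEEEEEEEEEEEEEEVVVVVVVVVVVVVVVVV

Reading off run lengths: L runs 5, 8, 11, 14; E runs 9, 13, 17, 21; V runs 5, 8, 11, 14 — each is linear in n, where the shown terms are n = 2, 3, 4, 5.
For the next term, n = 6, so the run lengths are 17, 25, 17.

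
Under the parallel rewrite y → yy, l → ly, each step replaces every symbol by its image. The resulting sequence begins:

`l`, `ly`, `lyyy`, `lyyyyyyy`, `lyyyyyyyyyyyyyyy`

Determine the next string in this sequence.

lyyyyyyyyyyyyyyyyyyyyyyyyyyyyyyy

Applying the rule to each of the 16 symbols of lyyyyyyyyyyyyyyy gives the pieces ly yy yy yy yy yy yy yy yy yy yy yy yy yy yy yy, which concatenate to the answer.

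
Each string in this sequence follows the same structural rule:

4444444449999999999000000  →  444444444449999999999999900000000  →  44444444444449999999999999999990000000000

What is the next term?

Term n consists of 2n+3 4's, followed by 4n-2 9's, followed by 2n 0's, where the shown terms are n = 3, 4, 5.
Setting n = 6 gives 15, 22, 12 characters in each block.

4444444444444449999999999999999999999000000000000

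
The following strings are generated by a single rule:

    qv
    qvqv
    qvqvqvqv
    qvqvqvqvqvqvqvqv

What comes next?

Every step duplicates the string.
So the next term is two copies of qvqvqvqvqvqvqvqv.

qvqvqvqvqvqvqvqvqvqvqvqvqvqvqvqv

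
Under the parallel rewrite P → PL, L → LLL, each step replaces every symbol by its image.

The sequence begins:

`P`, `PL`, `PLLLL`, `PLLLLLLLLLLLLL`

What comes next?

PLLLLLLLLLLLLLLLLLLLLLLLLLLLLLLLLLLLLLLLL

Replace each of the 14 characters of PLLLLLLLLLLLLL in place — PL LLL LLL LLL LLL LLL LLL LLL LLL LLL LLL LLL LLL LLL — and concatenate.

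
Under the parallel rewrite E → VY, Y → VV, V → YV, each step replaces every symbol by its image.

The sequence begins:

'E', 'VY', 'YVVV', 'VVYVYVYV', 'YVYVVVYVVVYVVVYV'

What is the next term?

Replace each of the 16 characters of YVYVVVYVVVYVVVYV in place — VV YV VV YV YV YV VV YV YV YV VV YV YV YV VV YV — and concatenate.

VVYVVVYVYVYVVVYVYVYVVVYVYVYVVVYV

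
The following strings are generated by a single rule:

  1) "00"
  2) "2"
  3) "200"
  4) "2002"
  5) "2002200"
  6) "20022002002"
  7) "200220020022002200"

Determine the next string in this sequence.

20022002002200220020022002002

From term 3 onward, concatenate the last term with the second-to-last: 2·00 = 200, 200·2 = 2002, …
So term 8 is 200220020022002200·20022002002.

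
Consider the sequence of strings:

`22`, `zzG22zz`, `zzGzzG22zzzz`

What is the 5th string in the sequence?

s(k+1) = zzG·s(k)·zz, so each term gains zzG as a prefix and zz as a suffix.
From zzGzzG22zzzz, 2 further steps: zzGzzG22zzzz → zzGzzGzzG22zzzzzz → (answer).

zzGzzGzzGzzG22zzzzzzzz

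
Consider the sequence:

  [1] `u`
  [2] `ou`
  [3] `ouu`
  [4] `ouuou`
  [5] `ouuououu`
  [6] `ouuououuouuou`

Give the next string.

ouuououuouuououuououu

This is a Fibonacci-style word recurrence s(k) = s(k−1)·s(k−2): e.g. ou·u = ouu.
Continuing: ouuououuouuou · ouuououu gives term 7.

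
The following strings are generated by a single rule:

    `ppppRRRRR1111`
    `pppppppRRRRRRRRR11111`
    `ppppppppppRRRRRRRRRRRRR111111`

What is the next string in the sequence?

The n-th term is 3n+1 p's then 4n+1 R's then n+3 1's (n = 1, 2, …).
Setting n = 4 gives 13, 17, 7 characters in each block.

pppppppppppppRRRRRRRRRRRRRRRRR1111111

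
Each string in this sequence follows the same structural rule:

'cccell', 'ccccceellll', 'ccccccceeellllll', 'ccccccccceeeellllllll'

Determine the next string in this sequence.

Each string has the form c^{2n+1} e^{n} l^{2n} (n = 1, 2, …).
Setting n = 5 gives 11, 5, 10 characters in each block.

ccccccccccceeeeellllllllll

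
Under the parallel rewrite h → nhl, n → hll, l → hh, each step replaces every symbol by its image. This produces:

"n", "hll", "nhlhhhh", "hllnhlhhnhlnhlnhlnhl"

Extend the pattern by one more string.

nhlhhhhhllnhlhhnhlnhlhllnhlhhhllnhlhhhllnhlhhhllnhlhh

φ(hllnhlhhnhlnhlnhlnhl) expands symbol-by-symbol to nhl hh hh hll nhl hh nhl nhl hll nhl hh hll nhl hh hll nhl hh hll nhl hh; joining the 20 pieces gives the next term.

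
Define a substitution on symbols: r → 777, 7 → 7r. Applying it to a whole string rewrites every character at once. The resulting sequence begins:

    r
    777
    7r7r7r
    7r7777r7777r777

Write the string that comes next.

Rewriting the 15 symbols of 7r7777r7777r777 one by one yields 7r 777 7r 7r 7r 7r 777 7r 7r 7r 7r 777 7r 7r 7r; concatenated:

7r7777r7r7r7r7777r7r7r7r7777r7r7r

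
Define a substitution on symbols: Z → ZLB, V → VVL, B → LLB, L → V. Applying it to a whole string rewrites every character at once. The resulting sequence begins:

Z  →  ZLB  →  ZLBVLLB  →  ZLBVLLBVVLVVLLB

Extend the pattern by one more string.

Rewriting the 15 symbols of ZLBVLLBVVLVVLLB one by one yields ZLB V LLB VVL V V LLB VVL VVL V VVL VVL V V LLB; concatenated:

ZLBVLLBVVLVVLLBVVLVVLVVVLVVLVVLLB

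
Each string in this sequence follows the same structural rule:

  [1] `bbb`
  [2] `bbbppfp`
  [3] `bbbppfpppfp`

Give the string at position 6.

bbbppfpppfpppfpppfpppfp

Every step adds ppfp to the end: s(k+1) = s(k)·ppfp.
From bbbppfpppfp, 3 further steps: bbbppfpppfp → bbbppfpppfpppfp → bbbppfpppfpppfpppfp → (answer).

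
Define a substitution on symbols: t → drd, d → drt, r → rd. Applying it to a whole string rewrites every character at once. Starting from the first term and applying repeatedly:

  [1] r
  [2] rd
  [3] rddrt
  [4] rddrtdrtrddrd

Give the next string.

rddrtdrtrddrddrtrddrdrddrtdrtrddrt

φ(rddrtdrtrddrd) expands symbol-by-symbol to rd drt drt rd drd drt rd drd rd drt drt rd drt; joining the 13 pieces gives the next term.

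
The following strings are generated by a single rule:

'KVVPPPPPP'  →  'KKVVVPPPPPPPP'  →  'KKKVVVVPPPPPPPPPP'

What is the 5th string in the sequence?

KKKKKVVVVVVPPPPPPPPPPPPPP

Term n consists of n-1 K's, followed by n V's, followed by 2n+2 P's, where the shown terms are n = 2, 3, 4.
For term 5, n = 6, so the run lengths are 5, 6, 14.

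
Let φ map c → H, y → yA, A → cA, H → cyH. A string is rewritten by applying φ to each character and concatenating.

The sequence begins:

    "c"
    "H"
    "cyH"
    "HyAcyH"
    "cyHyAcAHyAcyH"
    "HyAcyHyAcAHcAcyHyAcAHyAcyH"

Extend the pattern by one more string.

cyHyAcAHyAcyHyAcAHcAcyHHcAHyAcyHyAcAHcAcyHyAcAHyAcyH

Replace each of the 26 characters of HyAcyHyAcAHcAcyHyAcAHyAcyH in place — cyH yA cA H yA cyH yA cA H cA cyH H cA H yA cyH yA cA H cA cyH yA cA H yA cyH — and concatenate.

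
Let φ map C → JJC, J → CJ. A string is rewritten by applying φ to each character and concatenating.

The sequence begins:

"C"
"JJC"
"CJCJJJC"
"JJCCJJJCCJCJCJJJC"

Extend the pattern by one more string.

Rewriting the 17 symbols of JJCCJJJCCJCJCJJJC one by one yields CJ CJ JJC JJC CJ CJ CJ JJC JJC CJ JJC CJ JJC CJ CJ CJ JJC; concatenated:

CJCJJJCJJCCJCJCJJJCJJCCJJJCCJJJCCJCJCJJJC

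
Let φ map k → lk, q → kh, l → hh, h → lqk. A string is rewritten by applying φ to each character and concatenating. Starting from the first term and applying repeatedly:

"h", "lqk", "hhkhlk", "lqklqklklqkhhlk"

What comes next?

φ(lqklqklklqkhhlk) expands symbol-by-symbol to hh kh lk hh kh lk hh lk hh kh lk lqk lqk hh lk; joining the 15 pieces gives the next term.

hhkhlkhhkhlkhhlkhhkhlklqklqkhhlk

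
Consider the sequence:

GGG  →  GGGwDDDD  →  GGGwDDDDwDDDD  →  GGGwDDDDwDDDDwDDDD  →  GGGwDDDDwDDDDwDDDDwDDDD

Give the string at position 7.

The strings grow by a fixed suffix wDDDD each time.
From GGGwDDDDwDDDDwDDDDwDDDD, 2 further steps: GGGwDDDDwDDDDwDDDDwDDDD → GGGwDDDDwDDDDwDDDDwDDDDwDDDD → (answer).

GGGwDDDDwDDDDwDDDDwDDDDwDDDDwDDDD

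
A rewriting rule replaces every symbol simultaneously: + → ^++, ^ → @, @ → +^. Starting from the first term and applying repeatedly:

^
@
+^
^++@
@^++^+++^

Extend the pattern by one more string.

+^@^++^++@^++^++^++@

Apply φ to @^++^+++^ symbol by symbol: @→+^, ^→@, +→^++, +→^++, ^→@, +→^++, +→^++, +→^++, ^→@; joined: +^ @ ^++ ^++ @ ^++ ^++ ^++ @.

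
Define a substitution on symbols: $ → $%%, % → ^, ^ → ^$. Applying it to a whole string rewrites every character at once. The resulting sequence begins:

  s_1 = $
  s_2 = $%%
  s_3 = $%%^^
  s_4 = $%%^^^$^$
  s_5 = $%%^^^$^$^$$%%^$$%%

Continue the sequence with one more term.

Replace each of the 19 characters of $%%^^^$^$^$$%%^$$%% in place — $%% ^ ^ ^$ ^$ ^$ $%% ^$ $%% ^$ $%% $%% ^ ^ ^$ $%% $%% ^ ^ — and concatenate.

$%%^^^$^$^$$%%^$$%%^$$%%$%%^^^$$%%$%%^^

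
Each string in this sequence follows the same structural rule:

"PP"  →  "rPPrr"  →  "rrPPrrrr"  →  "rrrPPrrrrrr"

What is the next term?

rrrrPPrrrrrrrr

s(k+1) = r·s(k)·rr, so each term gains r as a prefix and rr as a suffix.
So the next term is r·rrrPPrrrrrr·rr.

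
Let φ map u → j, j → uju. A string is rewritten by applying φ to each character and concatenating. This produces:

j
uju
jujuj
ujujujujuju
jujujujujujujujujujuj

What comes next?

Applying the rule to each of the 21 symbols of jujujujujujujujujujuj gives the pieces uju j uju j uju j uju j uju j uju j uju j uju j uju j uju j uju, which concatenate to the answer.

ujujujujujujujujujujujujujujujujujujujujuju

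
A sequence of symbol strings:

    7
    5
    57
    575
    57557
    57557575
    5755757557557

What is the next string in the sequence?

575575755755757557575

This is a Fibonacci-style word recurrence s(k) = s(k−1)·s(k−2): e.g. 5·7 = 57.
The next term joins 5755757557557 and 57557575.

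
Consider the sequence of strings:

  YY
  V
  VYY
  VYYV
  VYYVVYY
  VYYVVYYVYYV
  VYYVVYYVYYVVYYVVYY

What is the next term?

VYYVVYYVYYVVYYVVYYVYYVVYYVYYV

This is a Fibonacci-style word recurrence s(k) = s(k−1)·s(k−2): e.g. V·YY = VYY.
The next term joins VYYVVYYVYYVVYYVVYY and VYYVVYYVYYV.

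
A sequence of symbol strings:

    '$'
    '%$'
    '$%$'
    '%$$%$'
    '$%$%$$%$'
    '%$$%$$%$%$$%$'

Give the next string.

$%$%$$%$%$$%$$%$%$$%$

From term 3 onward, concatenate the second-to-last term with the last: $·%$ = $%$, %$·$%$ = %$$%$, …
So term 7 is $%$%$$%$·%$$%$$%$%$$%$.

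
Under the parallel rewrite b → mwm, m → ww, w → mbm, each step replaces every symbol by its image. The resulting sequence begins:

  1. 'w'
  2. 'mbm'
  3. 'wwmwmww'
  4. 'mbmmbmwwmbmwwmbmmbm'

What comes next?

Applying the rule to each of the 19 symbols of mbmmbmwwmbmwwmbmmbm gives the pieces ww mwm ww ww mwm ww mbm mbm ww mwm ww mbm mbm ww mwm ww ww mwm ww, which concatenate to the answer.

wwmwmwwwwmwmwwmbmmbmwwmwmwwmbmmbmwwmwmwwwwmwmww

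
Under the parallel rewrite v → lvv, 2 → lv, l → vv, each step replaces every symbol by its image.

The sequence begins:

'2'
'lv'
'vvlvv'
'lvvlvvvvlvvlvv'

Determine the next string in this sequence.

Applying the rule to each of the 14 symbols of lvvlvvvvlvvlvv gives the pieces vv lvv lvv vv lvv lvv lvv lvv vv lvv lvv vv lvv lvv, which concatenate to the answer.

vvlvvlvvvvlvvlvvlvvlvvvvlvvlvvvvlvvlvv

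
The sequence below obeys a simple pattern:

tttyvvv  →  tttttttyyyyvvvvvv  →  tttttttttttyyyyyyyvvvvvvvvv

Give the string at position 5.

Reading off run lengths: t runs 3, 7, 11; y runs 1, 4, 7; v runs 3, 6, 9 — each is linear in n (n = 1, 2, …).
At n = 5 the blocks have lengths 19, 13, 15.

tttttttttttttttttttyyyyyyyyyyyyyvvvvvvvvvvvvvvv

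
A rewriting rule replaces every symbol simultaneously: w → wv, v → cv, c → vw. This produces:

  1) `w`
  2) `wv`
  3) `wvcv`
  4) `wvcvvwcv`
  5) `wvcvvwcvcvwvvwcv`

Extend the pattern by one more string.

φ(wvcvvwcvcvwvvwcv) expands symbol-by-symbol to wv cv vw cv cv wv vw cv vw cv wv cv cv wv vw cv; joining the 16 pieces gives the next term.

wvcvvwcvcvwvvwcvvwcvwvcvcvwvvwcv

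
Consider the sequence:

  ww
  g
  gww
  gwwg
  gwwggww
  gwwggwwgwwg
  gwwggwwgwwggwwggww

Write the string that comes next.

gwwggwwgwwggwwggwwgwwggwwgwwg

From term 3 onward, concatenate the last term with the second-to-last: g·ww = gww, gww·g = gwwg, …
So term 8 is gwwggwwgwwggwwggww·gwwggwwgwwg.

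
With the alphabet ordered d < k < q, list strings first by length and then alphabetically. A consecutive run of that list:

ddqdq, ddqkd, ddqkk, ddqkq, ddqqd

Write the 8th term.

Continuing the enumeration 3 steps past ddqqd: ddqqd → ddqqk → ddqqq → (answer).

dkddd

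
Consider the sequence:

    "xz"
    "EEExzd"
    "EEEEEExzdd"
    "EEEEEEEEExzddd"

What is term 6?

s(k+1) = EEE·s(k)·d, so each term gains EEE as a prefix and d as a suffix.
From EEEEEEEEExzddd, 2 further steps: EEEEEEEEExzddd → EEEEEEEEEEEExzdddd → (answer).

EEEEEEEEEEEEEEExzddddd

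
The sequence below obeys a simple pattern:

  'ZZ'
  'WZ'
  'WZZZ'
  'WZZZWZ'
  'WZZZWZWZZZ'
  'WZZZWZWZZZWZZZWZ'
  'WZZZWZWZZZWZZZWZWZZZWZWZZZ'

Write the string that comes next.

From term 3 onward, concatenate the last term with the second-to-last: WZ·ZZ = WZZZ, WZZZ·WZ = WZZZWZ, …
The next term joins WZZZWZWZZZWZZZWZWZZZWZWZZZ and WZZZWZWZZZWZZZWZ.

WZZZWZWZZZWZZZWZWZZZWZWZZZWZZZWZWZZZWZZZWZ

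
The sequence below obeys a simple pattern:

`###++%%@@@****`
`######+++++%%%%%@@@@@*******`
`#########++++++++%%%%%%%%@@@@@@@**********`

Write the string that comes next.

############+++++++++++%%%%%%%%%%%@@@@@@@@@*************

Reading off run lengths: # runs 3, 6, 9; + runs 2, 5, 8; % runs 2, 5, 8; @ runs 3, 5, 7; * runs 4, 7, 10 — each is linear in n (n = 1, 2, …).
For the next term, n = 4, so the run lengths are 12, 11, 11, 9, 13.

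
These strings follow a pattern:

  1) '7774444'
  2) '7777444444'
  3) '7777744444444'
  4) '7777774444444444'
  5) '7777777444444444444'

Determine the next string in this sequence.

Reading off run lengths: 7 runs 3, 4, 5, 6, 7; 4 runs 4, 6, 8, 10, 12 — each is linear in n, where the shown terms are n = 2, 3, 4, 5, 6.
At n = 7 the blocks have lengths 8, 14.

7777777744444444444444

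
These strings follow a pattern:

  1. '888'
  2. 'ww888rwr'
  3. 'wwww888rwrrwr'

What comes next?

Each term wraps the previous one in ww on the left and rwr on the right.
So the next term is ww·wwww888rwrrwr·rwr.

wwwwww888rwrrwrrwr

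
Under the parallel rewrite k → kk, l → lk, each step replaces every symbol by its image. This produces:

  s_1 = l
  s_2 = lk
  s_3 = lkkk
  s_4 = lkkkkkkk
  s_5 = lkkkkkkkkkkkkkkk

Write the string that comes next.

Rewriting the 16 symbols of lkkkkkkkkkkkkkkk one by one yields lk kk kk kk kk kk kk kk kk kk kk kk kk kk kk kk; concatenated:

lkkkkkkkkkkkkkkkkkkkkkkkkkkkkkkk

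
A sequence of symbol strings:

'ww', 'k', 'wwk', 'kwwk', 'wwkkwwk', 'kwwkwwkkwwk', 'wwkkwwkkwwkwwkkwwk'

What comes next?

From term 3 onward, concatenate the second-to-last term with the last: ww·k = wwk, k·wwk = kwwk, …
So term 8 is kwwkwwkkwwk·wwkkwwkkwwkwwkkwwk.

kwwkwwkkwwkwwkkwwkkwwkwwkkwwk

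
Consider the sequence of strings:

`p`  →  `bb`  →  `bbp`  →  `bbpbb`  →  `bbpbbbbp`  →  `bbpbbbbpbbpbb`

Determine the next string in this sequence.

From term 3 onward, concatenate the last term with the second-to-last: bb·p = bbp, bbp·bb = bbpbb, …
Continuing: bbpbbbbpbbpbb · bbpbbbbp gives term 7.

bbpbbbbpbbpbbbbpbbbbp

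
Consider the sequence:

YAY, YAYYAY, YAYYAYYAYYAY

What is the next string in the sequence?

Each string is two copies of the previous one concatenated.
Doubling YAYYAYYAYYAY:

YAYYAYYAYYAYYAYYAYYAYYAY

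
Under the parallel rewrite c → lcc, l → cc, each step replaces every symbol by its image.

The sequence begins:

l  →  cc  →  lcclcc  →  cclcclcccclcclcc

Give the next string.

Rewriting the 16 symbols of cclcclcccclcclcc one by one yields lcc lcc cc lcc lcc cc lcc lcc lcc lcc cc lcc lcc cc lcc lcc; concatenated:

lcclcccclcclcccclcclcclcclcccclcclcccclcclcc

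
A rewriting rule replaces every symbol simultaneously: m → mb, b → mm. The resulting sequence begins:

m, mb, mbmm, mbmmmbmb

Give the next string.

Expanding mbmmmbmb: m→mb, b→mm, m→mb, m→mb, m→mb, b→mm, m→mb, b→mm. Concatenated: mb mm mb mb mb mm mb mm.

mbmmmbmbmbmmmbmm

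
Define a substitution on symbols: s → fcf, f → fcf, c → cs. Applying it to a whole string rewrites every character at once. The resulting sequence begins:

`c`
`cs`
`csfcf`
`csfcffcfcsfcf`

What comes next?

Replace each of the 13 characters of csfcffcfcsfcf in place — cs fcf fcf cs fcf fcf cs fcf cs fcf fcf cs fcf — and concatenate.

csfcffcfcsfcffcfcsfcfcsfcffcfcsfcf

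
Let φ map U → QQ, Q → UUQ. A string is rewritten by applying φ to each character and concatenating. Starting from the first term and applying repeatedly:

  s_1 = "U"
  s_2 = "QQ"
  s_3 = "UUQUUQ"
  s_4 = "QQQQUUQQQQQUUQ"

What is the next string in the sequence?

UUQUUQUUQUUQQQQQUUQUUQUUQUUQUUQQQQQUUQ

Replace each of the 14 characters of QQQQUUQQQQQUUQ in place — UUQ UUQ UUQ UUQ QQ QQ UUQ UUQ UUQ UUQ UUQ QQ QQ UUQ — and concatenate.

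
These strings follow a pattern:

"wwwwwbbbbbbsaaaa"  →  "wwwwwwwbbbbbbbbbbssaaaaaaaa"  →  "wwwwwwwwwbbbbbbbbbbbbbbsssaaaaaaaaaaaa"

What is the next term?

wwwwwwwwwwwbbbbbbbbbbbbbbbbbbssssaaaaaaaaaaaaaaaa

The n-th term is 2n+3 w's then 4n+2 b's then n s's then 4n a's (n = 1, 2, …).
For the next term, n = 4, so the run lengths are 11, 18, 4, 16.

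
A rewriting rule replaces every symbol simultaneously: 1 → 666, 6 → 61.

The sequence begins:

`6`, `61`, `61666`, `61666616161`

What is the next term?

Expanding 61666616161: 6→61, 1→666, 6→61, 6→61, 6→61, 6→61, 1→666, 6→61, 1→666, 6→61, 1→666. Concatenated: 61 666 61 61 61 61 666 61 666 61 666.

61666616161616666166661666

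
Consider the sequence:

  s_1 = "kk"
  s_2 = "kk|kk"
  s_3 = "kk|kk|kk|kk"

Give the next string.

s(k+1) = s(k)·|·s(k) — each term doubles the last with '|' between the halves.
So the next term is two copies of kk|kk|kk|kk with '|' between the halves.

kk|kk|kk|kk|kk|kk|kk|kk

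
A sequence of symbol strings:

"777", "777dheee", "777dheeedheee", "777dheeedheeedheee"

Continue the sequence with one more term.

The strings grow by a fixed suffix dheee each time.
Applying this once more to 777dheeedheeedheee:

777dheeedheeedheeedheee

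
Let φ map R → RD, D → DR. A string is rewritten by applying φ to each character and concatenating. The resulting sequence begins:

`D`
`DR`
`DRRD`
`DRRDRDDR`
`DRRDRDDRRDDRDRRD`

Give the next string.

Rewriting the 16 symbols of DRRDRDDRRDDRDRRD one by one yields DR RD RD DR RD DR DR RD RD DR DR RD DR RD RD DR; concatenated:

DRRDRDDRRDDRDRRDRDDRDRRDDRRDRDDR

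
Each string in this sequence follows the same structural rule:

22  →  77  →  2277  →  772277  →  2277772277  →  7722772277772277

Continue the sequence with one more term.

22777722777722772277772277

Each term (from the third on) is the two preceding terms concatenated in order: term 3 = 22·77 = 2277.
Continuing: 2277772277 · 7722772277772277 gives term 7.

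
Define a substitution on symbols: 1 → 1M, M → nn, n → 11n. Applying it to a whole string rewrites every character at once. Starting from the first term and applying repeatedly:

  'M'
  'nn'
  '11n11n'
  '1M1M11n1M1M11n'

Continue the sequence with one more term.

Rewriting the 14 symbols of 1M1M11n1M1M11n one by one yields 1M nn 1M nn 1M 1M 11n 1M nn 1M nn 1M 1M 11n; concatenated:

1Mnn1Mnn1M1M11n1Mnn1Mnn1M1M11n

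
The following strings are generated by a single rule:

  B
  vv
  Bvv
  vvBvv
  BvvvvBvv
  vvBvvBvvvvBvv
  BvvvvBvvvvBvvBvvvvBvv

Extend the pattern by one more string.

vvBvvBvvvvBvvBvvvvBvvvvBvvBvvvvBvv

This is a Fibonacci-style word recurrence s(k) = s(k−2)·s(k−1): e.g. B·vv = Bvv.
The next term joins vvBvvBvvvvBvv and BvvvvBvvvvBvvBvvvvBvv.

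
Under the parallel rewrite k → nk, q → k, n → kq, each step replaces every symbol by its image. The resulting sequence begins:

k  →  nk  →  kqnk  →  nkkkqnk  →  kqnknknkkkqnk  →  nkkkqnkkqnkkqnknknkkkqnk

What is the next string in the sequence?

kqnknknkkkqnknkkkqnknkkkqnkkqnkkqnknknkkkqnk

Replace each of the 24 characters of nkkkqnkkqnkkqnknknkkkqnk in place — kq nk nk nk k kq nk nk k kq nk nk k kq nk kq nk kq nk nk nk k kq nk — and concatenate.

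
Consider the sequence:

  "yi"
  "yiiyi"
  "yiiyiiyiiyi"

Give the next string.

s(k+1) = s(k)·i·s(k) — each term doubles the last with 'i' between the halves.
Doubling yiiyiiyiiyi with 'i' between the halves:

yiiyiiyiiyiiyiiyiiyiiyi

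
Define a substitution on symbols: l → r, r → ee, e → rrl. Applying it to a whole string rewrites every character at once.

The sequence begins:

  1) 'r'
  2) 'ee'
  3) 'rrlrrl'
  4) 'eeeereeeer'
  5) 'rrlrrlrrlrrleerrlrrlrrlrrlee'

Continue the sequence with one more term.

eeeereeeereeeereeeerrrlrrleeeereeeereeeereeeerrrlrrl

φ(rrlrrlrrlrrleerrlrrlrrlrrlee) expands symbol-by-symbol to ee ee r ee ee r ee ee r ee ee r rrl rrl ee ee r ee ee r ee ee r ee ee r rrl rrl; joining the 28 pieces gives the next term.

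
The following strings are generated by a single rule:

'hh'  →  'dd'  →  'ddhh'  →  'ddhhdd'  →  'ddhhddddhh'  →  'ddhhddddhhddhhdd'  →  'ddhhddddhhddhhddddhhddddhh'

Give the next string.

This is a Fibonacci-style word recurrence s(k) = s(k−1)·s(k−2): e.g. dd·hh = ddhh.
So term 8 is ddhhddddhhddhhddddhhddddhh·ddhhddddhhddhhdd.

ddhhddddhhddhhddddhhddddhhddhhddddhhddhhdd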